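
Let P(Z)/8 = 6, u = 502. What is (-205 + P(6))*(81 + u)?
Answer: -91531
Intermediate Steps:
P(Z) = 48 (P(Z) = 8*6 = 48)
(-205 + P(6))*(81 + u) = (-205 + 48)*(81 + 502) = -157*583 = -91531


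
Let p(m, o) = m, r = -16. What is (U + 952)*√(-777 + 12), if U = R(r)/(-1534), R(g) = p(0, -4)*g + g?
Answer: 2190576*I*√85/767 ≈ 26331.0*I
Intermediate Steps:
R(g) = g (R(g) = 0*g + g = 0 + g = g)
U = 8/767 (U = -16/(-1534) = -16*(-1/1534) = 8/767 ≈ 0.010430)
(U + 952)*√(-777 + 12) = (8/767 + 952)*√(-777 + 12) = 730192*√(-765)/767 = 730192*(3*I*√85)/767 = 2190576*I*√85/767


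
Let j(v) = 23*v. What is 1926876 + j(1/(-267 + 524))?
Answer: 495207155/257 ≈ 1.9269e+6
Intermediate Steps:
1926876 + j(1/(-267 + 524)) = 1926876 + 23/(-267 + 524) = 1926876 + 23/257 = 495207155/257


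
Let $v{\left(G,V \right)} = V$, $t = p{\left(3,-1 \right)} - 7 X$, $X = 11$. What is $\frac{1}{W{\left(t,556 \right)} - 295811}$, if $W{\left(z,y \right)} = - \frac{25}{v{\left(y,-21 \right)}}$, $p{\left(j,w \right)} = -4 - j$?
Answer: $- \frac{21}{6212006} \approx -3.3806 \cdot 10^{-6}$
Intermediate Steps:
$t = -84$ ($t = \left(-4 - 3\right) - 77 = -7 - 77 = -84$)
$W{\left(z,y \right)} = \frac{25}{21}$ ($W{\left(z,y \right)} = - \frac{25}{-21} = \left(-25\right) \left(- \frac{1}{21}\right) = \frac{25}{21}$)
$\frac{1}{W{\left(t,556 \right)} - 295811} = \frac{1}{\frac{25}{21} - 295811} = \frac{1}{- \frac{6212006}{21}} = - \frac{21}{6212006}$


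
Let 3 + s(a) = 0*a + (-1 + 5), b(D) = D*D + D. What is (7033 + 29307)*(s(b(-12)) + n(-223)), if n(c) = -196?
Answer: -7086300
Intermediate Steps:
b(D) = D + D**2 (b(D) = D**2 + D = D + D**2)
s(a) = 1 (s(a) = -3 + (0*a + (-1 + 5)) = -3 + (0 + 4) = -3 + 4 = 1)
(7033 + 29307)*(s(b(-12)) + n(-223)) = (7033 + 29307)*(1 - 196) = 36340*(-195) = -7086300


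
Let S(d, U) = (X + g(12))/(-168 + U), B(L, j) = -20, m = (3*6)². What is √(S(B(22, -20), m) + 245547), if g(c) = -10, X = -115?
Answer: √1493903073/78 ≈ 495.53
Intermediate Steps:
m = 324 (m = 18² = 324)
S(d, U) = -125/(-168 + U) (S(d, U) = (-115 - 10)/(-168 + U) = -125/(-168 + U))
√(S(B(22, -20), m) + 245547) = √(-125/(-168 + 324) + 245547) = √(-125/156 + 245547) = √(38305207/156) = √1493903073/78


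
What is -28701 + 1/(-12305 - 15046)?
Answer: -785001052/27351 ≈ -28701.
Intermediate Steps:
-28701 + 1/(-12305 - 15046) = -28701 + 1/(-27351) = -28701 - 1/27351 = -785001052/27351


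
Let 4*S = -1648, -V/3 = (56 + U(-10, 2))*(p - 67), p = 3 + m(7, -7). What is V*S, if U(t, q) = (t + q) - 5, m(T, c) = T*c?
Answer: -6005724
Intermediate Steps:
p = -46 (p = 3 + 7*(-7) = 3 - 49 = -46)
U(t, q) = -5 + q + t (U(t, q) = (q + t) - 5 = -5 + q + t)
V = 14577 (V = -3*(56 + (-5 + 2 - 10))*(-46 - 67) = -3*(56 - 13)*(-113) = -129*(-113) = -3*(-4859) = 14577)
S = -412 (S = (¼)*(-1648) = -412)
V*S = 14577*(-412) = -6005724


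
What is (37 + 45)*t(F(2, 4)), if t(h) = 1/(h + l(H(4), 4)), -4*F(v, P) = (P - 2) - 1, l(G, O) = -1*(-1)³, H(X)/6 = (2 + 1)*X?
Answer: 328/3 ≈ 109.33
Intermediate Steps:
H(X) = 18*X (H(X) = 6*((2 + 1)*X) = 6*(3*X) = 18*X)
l(G, O) = 1 (l(G, O) = -1*(-1) = 1)
F(v, P) = ¾ - P/4 (F(v, P) = -((P - 2) - 1)/4 = -((-2 + P) - 1)/4 = -(-3 + P)/4 = ¾ - P/4)
t(h) = 1/(1 + h) (t(h) = 1/(h + 1) = 1/(1 + h))
(37 + 45)*t(F(2, 4)) = (37 + 45)/(1 + (¾ - ¼*4)) = 82/(1 + (¾ - 1)) = 82/(1 - ¼) = 82/(¾) = 82*(4/3) = 328/3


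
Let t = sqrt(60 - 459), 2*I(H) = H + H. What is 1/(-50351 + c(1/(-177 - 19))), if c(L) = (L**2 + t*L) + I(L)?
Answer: -74307462249776/3741455408939220505 + 7529536*I*sqrt(399)/3741455408939220505 ≈ -1.9861e-5 + 4.0199e-11*I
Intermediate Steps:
I(H) = H (I(H) = (H + H)/2 = (2*H)/2 = H)
t = I*sqrt(399) (t = sqrt(-399) = I*sqrt(399) ≈ 19.975*I)
c(L) = L + L**2 + I*L*sqrt(399) (c(L) = (L**2 + (I*sqrt(399))*L) + L = (L**2 + I*L*sqrt(399)) + L = L + L**2 + I*L*sqrt(399))
1/(-50351 + c(1/(-177 - 19))) = 1/(-50351 + (1 + 1/(-177 - 19) + I*sqrt(399))/(-177 - 19)) = 1/(-50351 + (1 + 1/(-196) + I*sqrt(399))/(-196)) = 1/(-50351 - (1 - 1/196 + I*sqrt(399))/196) = 1/(-50351 - (195/196 + I*sqrt(399))/196) = 1/(-50351 + (-195/38416 - I*sqrt(399)/196)) = 1/(-1934284211/38416 - I*sqrt(399)/196)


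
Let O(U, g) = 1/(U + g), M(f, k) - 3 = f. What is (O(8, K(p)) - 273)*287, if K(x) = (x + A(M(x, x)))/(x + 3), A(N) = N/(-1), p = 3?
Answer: -1174691/15 ≈ -78313.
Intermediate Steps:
M(f, k) = 3 + f
A(N) = -N (A(N) = N*(-1) = -N)
K(x) = -3/(3 + x) (K(x) = (x - (3 + x))/(x + 3) = (x + (-3 - x))/(3 + x) = -3/(3 + x))
(O(8, K(p)) - 273)*287 = (1/(8 - 3/(3 + 3)) - 273)*287 = (1/(8 - 3/6) - 273)*287 = (1/(8 - 3*1/6) - 273)*287 = (1/(8 - 1/2) - 273)*287 = (1/(15/2) - 273)*287 = (2/15 - 273)*287 = -4093/15*287 = -1174691/15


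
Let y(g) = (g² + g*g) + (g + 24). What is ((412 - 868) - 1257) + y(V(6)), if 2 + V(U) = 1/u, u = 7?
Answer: -82514/49 ≈ -1684.0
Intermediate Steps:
V(U) = -13/7 (V(U) = -2 + 1/7 = -2 + ⅐ = -13/7)
y(g) = 24 + g + 2*g² (y(g) = (g² + g²) + (24 + g) = 2*g² + (24 + g) = 24 + g + 2*g²)
((412 - 868) - 1257) + y(V(6)) = ((412 - 868) - 1257) + (24 - 13/7 + 2*(-13/7)²) = (-456 - 1257) + (24 - 13/7 + 2*(169/49)) = -1713 + (24 - 13/7 + 338/49) = -1713 + 1423/49 = -82514/49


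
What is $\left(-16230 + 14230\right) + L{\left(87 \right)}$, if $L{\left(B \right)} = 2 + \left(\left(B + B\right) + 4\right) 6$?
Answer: $-930$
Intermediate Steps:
$L{\left(B \right)} = 26 + 12 B$ ($L{\left(B \right)} = 2 + \left(2 B + 4\right) 6 = 2 + \left(4 + 2 B\right) 6 = 2 + \left(24 + 12 B\right) = 26 + 12 B$)
$\left(-16230 + 14230\right) + L{\left(87 \right)} = \left(-16230 + 14230\right) + \left(26 + 12 \cdot 87\right) = -2000 + \left(26 + 1044\right) = -2000 + 1070 = -930$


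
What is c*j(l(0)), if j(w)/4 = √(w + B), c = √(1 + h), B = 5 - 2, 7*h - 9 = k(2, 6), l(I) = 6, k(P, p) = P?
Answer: 36*√14/7 ≈ 19.243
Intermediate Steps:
h = 11/7 (h = 9/7 + (⅐)*2 = 9/7 + 2/7 = 11/7 ≈ 1.5714)
B = 3
c = 3*√14/7 (c = √(1 + 11/7) = √(18/7) = 3*√14/7 ≈ 1.6036)
j(w) = 4*√(3 + w) (j(w) = 4*√(w + 3) = 4*√(3 + w))
c*j(l(0)) = (3*√14/7)*(4*√(3 + 6)) = (3*√14/7)*(4*√9) = (3*√14/7)*(4*3) = (3*√14/7)*12 = 36*√14/7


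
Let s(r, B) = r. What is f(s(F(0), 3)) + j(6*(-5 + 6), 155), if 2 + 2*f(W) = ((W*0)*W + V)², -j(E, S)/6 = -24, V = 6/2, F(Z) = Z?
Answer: 295/2 ≈ 147.50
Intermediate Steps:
V = 3 (V = 6*(½) = 3)
j(E, S) = 144 (j(E, S) = -6*(-24) = 144)
f(W) = 7/2 (f(W) = -1 + ((W*0)*W + 3)²/2 = -1 + (0*W + 3)²/2 = -1 + (0 + 3)²/2 = -1 + (½)*3² = -1 + (½)*9 = -1 + 9/2 = 7/2)
f(s(F(0), 3)) + j(6*(-5 + 6), 155) = 7/2 + 144 = 295/2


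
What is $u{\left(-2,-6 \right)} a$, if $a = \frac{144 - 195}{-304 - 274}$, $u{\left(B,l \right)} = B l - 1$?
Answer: $\frac{33}{34} \approx 0.97059$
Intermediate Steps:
$u{\left(B,l \right)} = -1 + B l$
$a = \frac{3}{34}$ ($a = - \frac{51}{-578} = \left(-51\right) \left(- \frac{1}{578}\right) = \frac{3}{34} \approx 0.088235$)
$u{\left(-2,-6 \right)} a = \left(-1 - -12\right) \frac{3}{34} = \left(-1 + 12\right) \frac{3}{34} = 11 \cdot \frac{3}{34} = \frac{33}{34}$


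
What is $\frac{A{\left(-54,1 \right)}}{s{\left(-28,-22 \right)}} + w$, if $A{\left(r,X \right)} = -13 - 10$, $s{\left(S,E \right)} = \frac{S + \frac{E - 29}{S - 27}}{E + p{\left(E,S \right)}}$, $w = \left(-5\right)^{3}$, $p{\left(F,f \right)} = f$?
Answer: $- \frac{249375}{1489} \approx -167.48$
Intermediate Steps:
$w = -125$
$s{\left(S,E \right)} = \frac{S + \frac{-29 + E}{-27 + S}}{E + S}$ ($s{\left(S,E \right)} = \frac{S + \frac{E - 29}{S - 27}}{E + S} = \frac{S + \frac{-29 + E}{-27 + S}}{E + S}$)
$A{\left(r,X \right)} = -23$ ($A{\left(r,X \right)} = -13 - 10 = -23$)
$\frac{A{\left(-54,1 \right)}}{s{\left(-28,-22 \right)}} + w = - \frac{23}{\frac{1}{\left(-28\right)^{2} - -594 - -756 - -616} \left(-29 - 22 + \left(-28\right)^{2} - -756\right)} - 125 = - \frac{23}{\frac{1}{784 + 594 + 756 + 616} \left(-29 - 22 + 784 + 756\right)} - 125 = - \frac{23}{\frac{1}{2750} \cdot 1489} - 125 = - \frac{23}{\frac{1489}{2750}} - 125 = \left(-23\right) \frac{2750}{1489} - 125 = - \frac{63250}{1489} - 125 = - \frac{249375}{1489}$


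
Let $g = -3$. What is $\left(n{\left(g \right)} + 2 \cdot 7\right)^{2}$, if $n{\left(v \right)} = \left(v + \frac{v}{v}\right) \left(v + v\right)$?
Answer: $676$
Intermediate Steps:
$n{\left(v \right)} = 2 v \left(1 + v\right)$ ($n{\left(v \right)} = \left(v + 1\right) 2 v = \left(1 + v\right) 2 v = 2 v \left(1 + v\right)$)
$\left(n{\left(g \right)} + 2 \cdot 7\right)^{2} = \left(2 \left(-3\right) \left(1 - 3\right) + 2 \cdot 7\right)^{2} = \left(2 \left(-3\right) \left(-2\right) + 14\right)^{2} = \left(12 + 14\right)^{2} = 26^{2} = 676$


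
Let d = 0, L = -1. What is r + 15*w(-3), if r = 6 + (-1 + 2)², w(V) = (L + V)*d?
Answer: 7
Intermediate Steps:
w(V) = 0 (w(V) = (-1 + V)*0 = 0)
r = 7 (r = 6 + 1² = 6 + 1 = 7)
r + 15*w(-3) = 7 + 15*0 = 7 + 0 = 7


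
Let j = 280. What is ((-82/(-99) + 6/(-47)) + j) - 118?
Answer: 757046/4653 ≈ 162.70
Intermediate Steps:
((-82/(-99) + 6/(-47)) + j) - 118 = ((-82/(-99) + 6/(-47)) + 280) - 118 = ((-82*(-1/99) + 6*(-1/47)) + 280) - 118 = ((82/99 - 6/47) + 280) - 118 = (3260/4653 + 280) - 118 = 1306100/4653 - 118 = 757046/4653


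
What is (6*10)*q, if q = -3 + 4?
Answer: 60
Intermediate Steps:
q = 1
(6*10)*q = (6*10)*1 = 60*1 = 60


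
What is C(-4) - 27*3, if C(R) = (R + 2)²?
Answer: -77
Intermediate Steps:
C(R) = (2 + R)²
C(-4) - 27*3 = (2 - 4)² - 27*3 = (-2)² - 81 = 4 - 81 = -77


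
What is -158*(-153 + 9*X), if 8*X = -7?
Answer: 101673/4 ≈ 25418.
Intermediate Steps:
X = -7/8 (X = (⅛)*(-7) = -7/8 ≈ -0.87500)
-158*(-153 + 9*X) = -158*(-153 + 9*(-7/8)) = -158*(-153 - 63/8) = -158*(-1287/8) = 101673/4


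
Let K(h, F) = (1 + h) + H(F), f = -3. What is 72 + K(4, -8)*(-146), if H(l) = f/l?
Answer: -2851/4 ≈ -712.75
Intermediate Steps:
H(l) = -3/l
K(h, F) = 1 + h - 3/F (K(h, F) = (1 + h) - 3/F = 1 + h - 3/F)
72 + K(4, -8)*(-146) = 72 + (1 + 4 - 3/(-8))*(-146) = 72 + (1 + 4 - 3*(-⅛))*(-146) = 72 + (1 + 4 + 3/8)*(-146) = 72 + (43/8)*(-146) = 72 - 3139/4 = -2851/4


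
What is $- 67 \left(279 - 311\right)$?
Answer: $2144$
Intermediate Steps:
$- 67 \left(279 - 311\right) = \left(-67\right) \left(-32\right) = 2144$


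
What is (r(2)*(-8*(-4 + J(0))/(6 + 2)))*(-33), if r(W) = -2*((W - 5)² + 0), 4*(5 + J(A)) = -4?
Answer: 5940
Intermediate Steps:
J(A) = -6 (J(A) = -5 + (¼)*(-4) = -5 - 1 = -6)
r(W) = -2*(-5 + W)² (r(W) = -2*((-5 + W)² + 0) = -2*(-5 + W)²)
(r(2)*(-8*(-4 + J(0))/(6 + 2)))*(-33) = ((-2*(-5 + 2)²)*(-8*(-4 - 6)/(6 + 2)))*(-33) = ((-2*(-3)²)*(-(-80)/8))*(-33) = ((-2*9)*(-(-80)/8))*(-33) = -(-144)*(-5)/4*(-33) = -18*10*(-33) = -180*(-33) = 5940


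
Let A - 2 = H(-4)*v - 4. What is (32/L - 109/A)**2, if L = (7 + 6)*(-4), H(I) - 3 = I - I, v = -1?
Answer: 1896129/4225 ≈ 448.79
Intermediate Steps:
H(I) = 3 (H(I) = 3 + (I - I) = 3 + 0 = 3)
L = -52 (L = 13*(-4) = -52)
A = -5 (A = 2 + (3*(-1) - 4) = 2 + (-3 - 4) = 2 - 7 = -5)
(32/L - 109/A)**2 = (32/(-52) - 109/(-5))**2 = (32*(-1/52) - 109*(-1/5))**2 = (-8/13 + 109/5)**2 = (1377/65)**2 = 1896129/4225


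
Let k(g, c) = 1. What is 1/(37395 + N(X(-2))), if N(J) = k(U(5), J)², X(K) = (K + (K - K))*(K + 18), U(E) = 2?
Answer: 1/37396 ≈ 2.6741e-5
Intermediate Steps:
X(K) = K*(18 + K) (X(K) = (K + 0)*(18 + K) = K*(18 + K))
N(J) = 1 (N(J) = 1² = 1)
1/(37395 + N(X(-2))) = 1/(37395 + 1) = 1/37396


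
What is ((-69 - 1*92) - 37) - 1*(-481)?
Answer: 283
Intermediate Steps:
((-69 - 1*92) - 37) - 1*(-481) = ((-69 - 92) - 37) + 481 = (-161 - 37) + 481 = -198 + 481 = 283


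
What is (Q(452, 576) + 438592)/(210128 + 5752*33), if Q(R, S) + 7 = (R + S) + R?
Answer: 440065/399944 ≈ 1.1003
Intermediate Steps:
Q(R, S) = -7 + S + 2*R (Q(R, S) = -7 + ((R + S) + R) = -7 + (S + 2*R) = -7 + S + 2*R)
(Q(452, 576) + 438592)/(210128 + 5752*33) = ((-7 + 576 + 2*452) + 438592)/(210128 + 5752*33) = ((-7 + 576 + 904) + 438592)/(210128 + 189816) = (1473 + 438592)/399944 = 440065*(1/399944) = 440065/399944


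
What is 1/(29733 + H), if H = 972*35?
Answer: 1/63753 ≈ 1.5686e-5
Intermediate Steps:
H = 34020
1/(29733 + H) = 1/(29733 + 34020) = 1/63753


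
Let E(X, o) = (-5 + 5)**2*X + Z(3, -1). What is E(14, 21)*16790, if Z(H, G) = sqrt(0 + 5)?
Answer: 16790*sqrt(5) ≈ 37544.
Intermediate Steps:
Z(H, G) = sqrt(5)
E(X, o) = sqrt(5) (E(X, o) = (-5 + 5)**2*X + sqrt(5) = 0**2*X + sqrt(5) = 0*X + sqrt(5) = 0 + sqrt(5) = sqrt(5))
E(14, 21)*16790 = sqrt(5)*16790 = 16790*sqrt(5)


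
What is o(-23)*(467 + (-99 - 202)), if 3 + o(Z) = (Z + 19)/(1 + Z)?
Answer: -5146/11 ≈ -467.82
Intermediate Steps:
o(Z) = -3 + (19 + Z)/(1 + Z) (o(Z) = -3 + (Z + 19)/(1 + Z) = -3 + (19 + Z)/(1 + Z))
o(-23)*(467 + (-99 - 202)) = (2*(8 - 1*(-23))/(1 - 23))*(467 + (-99 - 202)) = (2*(8 + 23)/(-22))*(467 - 301) = (2*(-1/22)*31)*166 = -31/11*166 = -5146/11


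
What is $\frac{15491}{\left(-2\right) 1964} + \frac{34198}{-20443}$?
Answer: $- \frac{451012257}{80300104} \approx -5.6166$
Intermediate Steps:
$\frac{15491}{\left(-2\right) 1964} + \frac{34198}{-20443} = \frac{15491}{-3928} + 34198 \left(- \frac{1}{20443}\right) = 15491 \left(- \frac{1}{3928}\right) - \frac{34198}{20443} = - \frac{15491}{3928} - \frac{34198}{20443} = - \frac{451012257}{80300104}$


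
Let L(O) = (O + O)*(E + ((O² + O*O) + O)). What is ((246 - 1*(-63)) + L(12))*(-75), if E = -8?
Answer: -548775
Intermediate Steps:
L(O) = 2*O*(-8 + O + 2*O²) (L(O) = (O + O)*(-8 + ((O² + O*O) + O)) = (2*O)*(-8 + ((O² + O²) + O)) = (2*O)*(-8 + (2*O² + O)) = (2*O)*(-8 + (O + 2*O²)) = (2*O)*(-8 + O + 2*O²) = 2*O*(-8 + O + 2*O²))
((246 - 1*(-63)) + L(12))*(-75) = ((246 - 1*(-63)) + 2*12*(-8 + 12 + 2*12²))*(-75) = ((246 + 63) + 2*12*(-8 + 12 + 2*144))*(-75) = (309 + 2*12*(-8 + 12 + 288))*(-75) = (309 + 2*12*292)*(-75) = (309 + 7008)*(-75) = 7317*(-75) = -548775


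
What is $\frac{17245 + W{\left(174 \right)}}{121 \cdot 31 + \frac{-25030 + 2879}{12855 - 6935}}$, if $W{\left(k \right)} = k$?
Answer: $\frac{103120480}{22183769} \approx 4.6485$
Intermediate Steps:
$\frac{17245 + W{\left(174 \right)}}{121 \cdot 31 + \frac{-25030 + 2879}{12855 - 6935}} = \frac{17245 + 174}{121 \cdot 31 + \frac{-25030 + 2879}{12855 - 6935}} = \frac{17419}{3751 - \frac{22151}{5920}} = \frac{17419}{\frac{22183769}{5920}} = 17419 \cdot \frac{5920}{22183769} = \frac{103120480}{22183769}$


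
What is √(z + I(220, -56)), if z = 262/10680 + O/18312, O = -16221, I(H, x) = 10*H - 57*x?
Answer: √89497745795753610/4074420 ≈ 73.424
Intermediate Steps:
I(H, x) = -57*x + 10*H
z = -7018439/8148840 (z = 262/10680 - 16221/18312 = 262*(1/10680) - 16221*1/18312 = 131/5340 - 5407/6104 = -7018439/8148840 ≈ -0.86128)
√(z + I(220, -56)) = √(-7018439/8148840 + (-57*(-56) + 10*220)) = √(-7018439/8148840 + (3192 + 2200)) = √(-7018439/8148840 + 5392) = √(43931526841/8148840) = √89497745795753610/4074420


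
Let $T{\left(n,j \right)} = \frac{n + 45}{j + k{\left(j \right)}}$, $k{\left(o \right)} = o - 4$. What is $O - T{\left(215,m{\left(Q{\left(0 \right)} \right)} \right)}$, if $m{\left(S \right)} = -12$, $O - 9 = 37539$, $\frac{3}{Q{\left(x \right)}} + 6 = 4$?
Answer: $\frac{262901}{7} \approx 37557.0$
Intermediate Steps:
$Q{\left(x \right)} = - \frac{3}{2}$ ($Q{\left(x \right)} = \frac{3}{-6 + 4} = \frac{3}{-2} = 3 \left(- \frac{1}{2}\right) = - \frac{3}{2}$)
$O = 37548$ ($O = 9 + 37539 = 37548$)
$k{\left(o \right)} = -4 + o$
$T{\left(n,j \right)} = \frac{45 + n}{-4 + 2 j}$ ($T{\left(n,j \right)} = \frac{n + 45}{j + \left(-4 + j\right)} = \frac{45 + n}{-4 + 2 j}$)
$O - T{\left(215,m{\left(Q{\left(0 \right)} \right)} \right)} = 37548 - \frac{45 + 215}{2 \left(-2 - 12\right)} = 37548 - \frac{1}{2} \frac{1}{-14} \cdot 260 = 37548 - \frac{1}{2} \left(- \frac{1}{14}\right) 260 = 37548 - - \frac{65}{7} = 37548 + \frac{65}{7} = \frac{262901}{7}$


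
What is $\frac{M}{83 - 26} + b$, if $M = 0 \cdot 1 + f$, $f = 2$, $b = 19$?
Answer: $\frac{1085}{57} \approx 19.035$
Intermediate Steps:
$M = 2$ ($M = 0 \cdot 1 + 2 = 0 + 2 = 2$)
$\frac{M}{83 - 26} + b = \frac{1}{83 - 26} \cdot 2 + 19 = \frac{1}{57} \cdot 2 + 19 = \frac{2}{57} + 19 = \frac{1085}{57}$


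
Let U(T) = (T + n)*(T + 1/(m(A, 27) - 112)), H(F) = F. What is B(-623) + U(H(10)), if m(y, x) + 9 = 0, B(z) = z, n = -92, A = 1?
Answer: -174521/121 ≈ -1442.3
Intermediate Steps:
m(y, x) = -9 (m(y, x) = -9 + 0 = -9)
U(T) = (-92 + T)*(-1/121 + T) (U(T) = (T - 92)*(T + 1/(-9 - 112)) = (-92 + T)*(T + 1/(-121)) = (-92 + T)*(T - 1/121) = (-92 + T)*(-1/121 + T))
B(-623) + U(H(10)) = -623 + (92/121 + 10² - 11133/121*10) = -623 + (92/121 + 100 - 111330/121) = -623 - 99138/121 = -174521/121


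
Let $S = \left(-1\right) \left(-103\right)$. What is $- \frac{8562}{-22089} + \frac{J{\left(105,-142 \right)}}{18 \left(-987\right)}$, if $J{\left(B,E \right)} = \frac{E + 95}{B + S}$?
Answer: $\frac{224400259}{578908512} \approx 0.38763$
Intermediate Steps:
$S = 103$
$J{\left(B,E \right)} = \frac{95 + E}{103 + B}$ ($J{\left(B,E \right)} = \frac{E + 95}{B + 103} = \frac{95 + E}{103 + B}$)
$- \frac{8562}{-22089} + \frac{J{\left(105,-142 \right)}}{18 \left(-987\right)} = - \frac{8562}{-22089} + \frac{\frac{1}{103 + 105} \left(95 - 142\right)}{18 \left(-987\right)} = \left(-8562\right) \left(- \frac{1}{22089}\right) + \frac{\frac{1}{208} \left(-47\right)}{-17766} = \frac{2854}{7363} + \frac{1}{208} \left(-47\right) \left(- \frac{1}{17766}\right) = \frac{2854}{7363} - - \frac{1}{78624} = \frac{2854}{7363} + \frac{1}{78624} = \frac{224400259}{578908512}$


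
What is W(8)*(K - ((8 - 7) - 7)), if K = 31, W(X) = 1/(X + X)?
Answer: 37/16 ≈ 2.3125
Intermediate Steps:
W(X) = 1/(2*X)
W(8)*(K - ((8 - 7) - 7)) = ((½)/8)*(31 - ((8 - 7) - 7)) = ((½)*(⅛))*(31 - (1 - 7)) = (31 - 1*(-6))/16 = (31 + 6)/16 = (1/16)*37 = 37/16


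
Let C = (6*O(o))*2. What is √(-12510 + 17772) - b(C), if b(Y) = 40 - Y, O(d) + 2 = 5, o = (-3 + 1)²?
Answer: -4 + √5262 ≈ 68.540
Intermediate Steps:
o = 4 (o = (-2)² = 4)
O(d) = 3 (O(d) = -2 + 5 = 3)
C = 36 (C = (6*3)*2 = 18*2 = 36)
√(-12510 + 17772) - b(C) = √(-12510 + 17772) - (40 - 1*36) = √5262 - (40 - 36) = √5262 - 1*4 = √5262 - 4 = -4 + √5262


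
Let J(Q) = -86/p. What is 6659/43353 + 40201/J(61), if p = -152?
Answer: 132455666765/1864179 ≈ 71053.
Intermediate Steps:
J(Q) = 43/76 (J(Q) = -86/(-152) = -86*(-1/152) = 43/76)
6659/43353 + 40201/J(61) = 6659/43353 + 40201/(43/76) = 6659*(1/43353) + 40201*(76/43) = 6659/43353 + 3055276/43 = 132455666765/1864179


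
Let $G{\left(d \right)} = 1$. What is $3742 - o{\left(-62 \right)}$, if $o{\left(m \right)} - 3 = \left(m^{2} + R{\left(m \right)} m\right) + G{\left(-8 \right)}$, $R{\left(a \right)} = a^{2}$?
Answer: $238222$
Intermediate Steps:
$o{\left(m \right)} = 4 + m^{2} + m^{3}$ ($o{\left(m \right)} = 3 + \left(\left(m^{2} + m^{2} m\right) + 1\right) = 3 + \left(\left(m^{2} + m^{3}\right) + 1\right) = 3 + \left(1 + m^{2} + m^{3}\right) = 4 + m^{2} + m^{3}$)
$3742 - o{\left(-62 \right)} = 3742 - \left(4 + \left(-62\right)^{2} + \left(-62\right)^{3}\right) = 3742 - \left(4 + 3844 - 238328\right) = 3742 - -234480 = 3742 + 234480 = 238222$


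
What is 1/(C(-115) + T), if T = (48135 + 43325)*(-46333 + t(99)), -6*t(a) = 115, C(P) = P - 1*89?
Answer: -3/12718108102 ≈ -2.3588e-10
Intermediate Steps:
C(P) = -89 + P (C(P) = P - 89 = -89 + P)
t(a) = -115/6 (t(a) = -⅙*115 = -115/6)
T = -12718107490/3 (T = (48135 + 43325)*(-46333 - 115/6) = 91460*(-278113/6) = -12718107490/3 ≈ -4.2394e+9)
1/(C(-115) + T) = 1/((-89 - 115) - 12718107490/3) = 1/(-204 - 12718107490/3) = 1/(-12718108102/3) = -3/12718108102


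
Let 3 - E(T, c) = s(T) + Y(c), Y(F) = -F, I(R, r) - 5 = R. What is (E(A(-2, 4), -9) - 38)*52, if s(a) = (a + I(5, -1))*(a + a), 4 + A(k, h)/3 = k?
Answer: -17264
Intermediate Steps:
I(R, r) = 5 + R
A(k, h) = -12 + 3*k
s(a) = 2*a*(10 + a) (s(a) = (a + (5 + 5))*(a + a) = (a + 10)*(2*a) = (10 + a)*(2*a) = 2*a*(10 + a))
E(T, c) = 3 + c - 2*T*(10 + T) (E(T, c) = 3 - (2*T*(10 + T) - c) = 3 - (-c + 2*T*(10 + T)) = 3 + (c - 2*T*(10 + T)) = 3 + c - 2*T*(10 + T))
(E(A(-2, 4), -9) - 38)*52 = ((3 - 9 - 2*(-12 + 3*(-2))*(10 + (-12 + 3*(-2)))) - 38)*52 = ((3 - 9 - 2*(-12 - 6)*(10 + (-12 - 6))) - 38)*52 = ((3 - 9 - 2*(-18)*(10 - 18)) - 38)*52 = ((3 - 9 - 2*(-18)*(-8)) - 38)*52 = ((3 - 9 - 288) - 38)*52 = (-294 - 38)*52 = -332*52 = -17264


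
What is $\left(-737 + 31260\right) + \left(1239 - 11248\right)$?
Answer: $20514$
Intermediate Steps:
$\left(-737 + 31260\right) + \left(1239 - 11248\right) = 30523 + \left(1239 - 11248\right) = 30523 - 10009 = 20514$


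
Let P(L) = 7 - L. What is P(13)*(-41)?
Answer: 246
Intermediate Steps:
P(13)*(-41) = (7 - 1*13)*(-41) = (7 - 13)*(-41) = -6*(-41) = 246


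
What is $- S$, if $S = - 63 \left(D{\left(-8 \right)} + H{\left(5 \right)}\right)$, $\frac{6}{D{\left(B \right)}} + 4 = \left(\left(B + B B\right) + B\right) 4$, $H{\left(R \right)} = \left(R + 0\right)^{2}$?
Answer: $\frac{148239}{94} \approx 1577.0$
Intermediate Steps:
$H{\left(R \right)} = R^{2}$
$D{\left(B \right)} = \frac{6}{-4 + 4 B^{2} + 8 B}$ ($D{\left(B \right)} = \frac{6}{-4 + \left(\left(B + B B\right) + B\right) 4} = \frac{6}{-4 + \left(\left(B + B^{2}\right) + B\right) 4} = \frac{6}{-4 + \left(B^{2} + 2 B\right) 4} = \frac{6}{-4 + \left(4 B^{2} + 8 B\right)} = \frac{6}{-4 + 4 B^{2} + 8 B}$)
$S = - \frac{148239}{94}$ ($S = - 63 \left(\frac{3}{2 \left(-1 + \left(-8\right)^{2} + 2 \left(-8\right)\right)} + 5^{2}\right) = - 63 \left(\frac{3}{2 \left(-1 + 64 - 16\right)} + 25\right) = - 63 \left(\frac{3}{2 \cdot 47} + 25\right) = - 63 \left(\frac{3}{2} \cdot \frac{1}{47} + 25\right) = - 63 \left(\frac{3}{94} + 25\right) = \left(-63\right) \frac{2353}{94} = - \frac{148239}{94} \approx -1577.0$)
$- S = \left(-1\right) \left(- \frac{148239}{94}\right) = \frac{148239}{94}$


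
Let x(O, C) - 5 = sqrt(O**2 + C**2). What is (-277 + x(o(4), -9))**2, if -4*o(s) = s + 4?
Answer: (272 - sqrt(85))**2 ≈ 69054.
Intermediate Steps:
o(s) = -1 - s/4 (o(s) = -(s + 4)/4 = -(4 + s)/4 = -1 - s/4)
x(O, C) = 5 + sqrt(C**2 + O**2) (x(O, C) = 5 + sqrt(O**2 + C**2) = 5 + sqrt(C**2 + O**2))
(-277 + x(o(4), -9))**2 = (-277 + (5 + sqrt((-9)**2 + (-1 - 1/4*4)**2)))**2 = (-277 + (5 + sqrt(81 + (-1 - 1)**2)))**2 = (-277 + (5 + sqrt(81 + (-2)**2)))**2 = (-277 + (5 + sqrt(81 + 4)))**2 = (-277 + (5 + sqrt(85)))**2 = (-272 + sqrt(85))**2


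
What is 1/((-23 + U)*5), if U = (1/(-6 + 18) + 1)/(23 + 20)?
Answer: -516/59275 ≈ -0.0087052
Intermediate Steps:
U = 13/516 (U = (1/12 + 1)/43 = (1/12 + 1)*(1/43) = (13/12)*(1/43) = 13/516 ≈ 0.025194)
1/((-23 + U)*5) = 1/((-23 + 13/516)*5) = 1/(-11855/516*5) = 1/(-59275/516) = -516/59275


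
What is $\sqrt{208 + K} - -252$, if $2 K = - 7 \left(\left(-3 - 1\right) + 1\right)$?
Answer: $252 + \frac{\sqrt{874}}{2} \approx 266.78$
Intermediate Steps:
$K = \frac{21}{2}$ ($K = \frac{\left(-7\right) \left(\left(-3 - 1\right) + 1\right)}{2} = \frac{\left(-7\right) \left(-4 + 1\right)}{2} = \frac{\left(-7\right) \left(-3\right)}{2} = \frac{1}{2} \cdot 21 = \frac{21}{2} \approx 10.5$)
$\sqrt{208 + K} - -252 = \sqrt{208 + \frac{21}{2}} - -252 = \sqrt{\frac{437}{2}} + 252 = \frac{\sqrt{874}}{2} + 252 = 252 + \frac{\sqrt{874}}{2}$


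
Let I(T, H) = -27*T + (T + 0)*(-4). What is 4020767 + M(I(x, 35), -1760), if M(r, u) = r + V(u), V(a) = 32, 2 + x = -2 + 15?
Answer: 4020458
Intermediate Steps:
x = 11 (x = -2 + (-2 + 15) = -2 + 13 = 11)
I(T, H) = -31*T (I(T, H) = -27*T + T*(-4) = -27*T - 4*T = -31*T)
M(r, u) = 32 + r (M(r, u) = r + 32 = 32 + r)
4020767 + M(I(x, 35), -1760) = 4020767 + (32 - 31*11) = 4020767 + (32 - 341) = 4020767 - 309 = 4020458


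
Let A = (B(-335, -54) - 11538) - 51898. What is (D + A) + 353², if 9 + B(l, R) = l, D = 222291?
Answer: 283120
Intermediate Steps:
B(l, R) = -9 + l
A = -63780 (A = ((-9 - 335) - 11538) - 51898 = (-344 - 11538) - 51898 = -11882 - 51898 = -63780)
(D + A) + 353² = (222291 - 63780) + 353² = 158511 + 124609 = 283120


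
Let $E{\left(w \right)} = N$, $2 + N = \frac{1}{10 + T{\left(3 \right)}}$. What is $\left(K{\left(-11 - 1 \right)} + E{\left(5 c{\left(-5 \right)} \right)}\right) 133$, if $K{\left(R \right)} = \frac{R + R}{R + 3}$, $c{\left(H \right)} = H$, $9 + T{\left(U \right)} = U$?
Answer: $\frac{1463}{12} \approx 121.92$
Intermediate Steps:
$T{\left(U \right)} = -9 + U$
$N = - \frac{7}{4}$ ($N = -2 + \frac{1}{10 + \left(-9 + 3\right)} = -2 + \frac{1}{10 - 6} = -2 + \frac{1}{4} = - \frac{7}{4} \approx -1.75$)
$E{\left(w \right)} = - \frac{7}{4}$
$K{\left(R \right)} = \frac{2 R}{3 + R}$
$\left(K{\left(-11 - 1 \right)} + E{\left(5 c{\left(-5 \right)} \right)}\right) 133 = \left(\frac{2 \left(-11 - 1\right)}{3 - 12} - \frac{7}{4}\right) 133 = \left(2 \left(-12\right) \frac{1}{3 - 12} - \frac{7}{4}\right) 133 = \left(2 \left(-12\right) \frac{1}{-9} - \frac{7}{4}\right) 133 = \left(2 \left(-12\right) \left(- \frac{1}{9}\right) - \frac{7}{4}\right) 133 = \left(\frac{8}{3} - \frac{7}{4}\right) 133 = \frac{11}{12} \cdot 133 = \frac{1463}{12}$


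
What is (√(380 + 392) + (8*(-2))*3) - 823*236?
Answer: -194276 + 2*√193 ≈ -1.9425e+5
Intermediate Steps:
(√(380 + 392) + (8*(-2))*3) - 823*236 = (√772 - 16*3) - 194228 = (2*√193 - 48) - 194228 = (-48 + 2*√193) - 194228 = -194276 + 2*√193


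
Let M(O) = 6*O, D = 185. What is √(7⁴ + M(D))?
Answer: √3511 ≈ 59.254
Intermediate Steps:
√(7⁴ + M(D)) = √(7⁴ + 6*185) = √(2401 + 1110) = √3511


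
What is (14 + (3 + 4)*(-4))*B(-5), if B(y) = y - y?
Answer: 0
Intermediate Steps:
B(y) = 0
(14 + (3 + 4)*(-4))*B(-5) = (14 + (3 + 4)*(-4))*0 = (14 + 7*(-4))*0 = (14 - 28)*0 = -14*0 = 0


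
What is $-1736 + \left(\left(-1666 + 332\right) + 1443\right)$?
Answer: $-1627$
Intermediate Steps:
$-1736 + \left(\left(-1666 + 332\right) + 1443\right) = -1736 + \left(-1334 + 1443\right) = -1736 + 109 = -1627$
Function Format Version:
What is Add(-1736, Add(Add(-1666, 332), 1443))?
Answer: -1627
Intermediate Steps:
Add(-1736, Add(Add(-1666, 332), 1443)) = Add(-1736, Add(-1334, 1443)) = Add(-1736, 109) = -1627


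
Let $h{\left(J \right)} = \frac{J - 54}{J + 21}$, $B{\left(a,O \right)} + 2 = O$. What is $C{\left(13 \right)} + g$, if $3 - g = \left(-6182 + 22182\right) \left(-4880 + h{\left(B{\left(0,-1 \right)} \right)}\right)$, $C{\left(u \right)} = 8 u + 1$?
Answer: $\frac{234392324}{3} \approx 7.8131 \cdot 10^{7}$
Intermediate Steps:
$B{\left(a,O \right)} = -2 + O$
$C{\left(u \right)} = 1 + 8 u$
$h{\left(J \right)} = \frac{-54 + J}{21 + J}$
$g = \frac{234392009}{3}$ ($g = 3 - \left(-6182 + 22182\right) \left(-4880 + \frac{-54 - 3}{21 - 3}\right) = 3 - 16000 \left(-4880 + \frac{-54 - 3}{21 - 3}\right) = 3 - 16000 \left(-4880 + \frac{1}{18} \left(-57\right)\right) = 3 - 16000 \left(-4880 - \frac{19}{6}\right) = 3 - 16000 \left(- \frac{29299}{6}\right) = 3 - - \frac{234392000}{3} = 3 + \frac{234392000}{3} = \frac{234392009}{3} \approx 7.8131 \cdot 10^{7}$)
$C{\left(13 \right)} + g = \left(1 + 8 \cdot 13\right) + \frac{234392009}{3} = \left(1 + 104\right) + \frac{234392009}{3} = 105 + \frac{234392009}{3} = \frac{234392324}{3}$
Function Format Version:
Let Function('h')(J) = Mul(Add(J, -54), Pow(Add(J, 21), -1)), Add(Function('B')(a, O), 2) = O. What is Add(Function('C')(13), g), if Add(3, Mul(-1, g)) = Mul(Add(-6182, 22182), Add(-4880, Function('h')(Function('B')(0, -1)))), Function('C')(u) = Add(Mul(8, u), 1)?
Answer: Rational(234392324, 3) ≈ 7.8131e+7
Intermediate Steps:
Function('B')(a, O) = Add(-2, O)
Function('C')(u) = Add(1, Mul(8, u))
Function('h')(J) = Mul(Pow(Add(21, J), -1), Add(-54, J)) (Function('h')(J) = Mul(Add(-54, J), Pow(Add(21, J), -1)) = Mul(Pow(Add(21, J), -1), Add(-54, J)))
g = Rational(234392009, 3) (g = Add(3, Mul(-1, Mul(Add(-6182, 22182), Add(-4880, Mul(Pow(Add(21, Add(-2, -1)), -1), Add(-54, Add(-2, -1))))))) = Add(3, Mul(-1, Mul(16000, Add(-4880, Mul(Pow(Add(21, -3), -1), Add(-54, -3)))))) = Add(3, Mul(-1, Mul(16000, Add(-4880, Mul(Pow(18, -1), -57))))) = Add(3, Mul(-1, Mul(16000, Add(-4880, Mul(Rational(1, 18), -57))))) = Add(3, Mul(-1, Mul(16000, Add(-4880, Rational(-19, 6))))) = Add(3, Mul(-1, Mul(16000, Rational(-29299, 6)))) = Add(3, Mul(-1, Rational(-234392000, 3))) = Add(3, Rational(234392000, 3)) = Rational(234392009, 3) ≈ 7.8131e+7)
Add(Function('C')(13), g) = Add(Add(1, Mul(8, 13)), Rational(234392009, 3)) = Add(Add(1, 104), Rational(234392009, 3)) = Add(105, Rational(234392009, 3)) = Rational(234392324, 3)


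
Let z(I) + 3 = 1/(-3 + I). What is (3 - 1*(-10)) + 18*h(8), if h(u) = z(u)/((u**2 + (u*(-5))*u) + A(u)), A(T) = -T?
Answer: 1451/110 ≈ 13.191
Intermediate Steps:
z(I) = -3 + 1/(-3 + I)
h(u) = (10 - 3*u)/((-3 + u)*(-u - 4*u**2)) (h(u) = ((10 - 3*u)/(-3 + u))/((u**2 + (u*(-5))*u) - u) = ((10 - 3*u)/(-3 + u))/((u**2 + (-5*u)*u) - u) = ((10 - 3*u)/(-3 + u))/((u**2 - 5*u**2) - u) = ((10 - 3*u)/(-3 + u))/(-4*u**2 - u) = ((10 - 3*u)/(-3 + u))/(-u - 4*u**2) = (10 - 3*u)/((-3 + u)*(-u - 4*u**2)))
(3 - 1*(-10)) + 18*h(8) = (3 - 1*(-10)) + 18*((-10 + 3*8)/(8*(1 + 4*8)*(-3 + 8))) = (3 + 10) + 18*((1/8)*(-10 + 24)/((1 + 32)*5)) = 13 + 18*((1/8)*(1/5)*14/33) = 13 + 18*((1/8)*(1/33)*(1/5)*14) = 13 + 18*(7/660) = 13 + 21/110 = 1451/110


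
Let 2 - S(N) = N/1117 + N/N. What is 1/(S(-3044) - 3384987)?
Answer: -1117/3781026318 ≈ -2.9542e-7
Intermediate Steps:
S(N) = 1 - N/1117 (S(N) = 2 - (N/1117 + N/N) = 2 - (N*(1/1117) + 1) = 2 - (N/1117 + 1) = 2 - (1 + N/1117) = 2 + (-1 - N/1117) = 1 - N/1117)
1/(S(-3044) - 3384987) = 1/((1 - 1/1117*(-3044)) - 3384987) = 1/((1 + 3044/1117) - 3384987) = 1/(4161/1117 - 3384987) = 1/(-3781026318/1117) = -1117/3781026318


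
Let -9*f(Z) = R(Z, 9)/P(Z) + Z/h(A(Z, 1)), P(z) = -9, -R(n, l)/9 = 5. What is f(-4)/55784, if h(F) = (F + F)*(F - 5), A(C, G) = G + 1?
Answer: -2/188271 ≈ -1.0623e-5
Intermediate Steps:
R(n, l) = -45 (R(n, l) = -9*5 = -45)
A(C, G) = 1 + G
h(F) = 2*F*(-5 + F) (h(F) = (2*F)*(-5 + F) = 2*F*(-5 + F))
f(Z) = -5/9 + Z/108 (f(Z) = -(-45/(-9) + Z/((2*(1 + 1)*(-5 + (1 + 1)))))/9 = -(-45*(-⅑) + Z/((2*2*(-5 + 2))))/9 = -(5 + Z/((2*2*(-3))))/9 = -(5 + Z/(-12))/9 = -(5 + Z*(-1/12))/9 = -(5 - Z/12)/9 = -5/9 + Z/108)
f(-4)/55784 = (-5/9 + (1/108)*(-4))/55784 = (-5/9 - 1/27)*(1/55784) = -16/27*1/55784 = -2/188271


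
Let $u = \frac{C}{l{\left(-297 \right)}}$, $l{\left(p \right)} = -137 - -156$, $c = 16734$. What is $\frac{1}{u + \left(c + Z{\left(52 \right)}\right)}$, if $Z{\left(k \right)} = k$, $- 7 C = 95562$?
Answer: $\frac{133}{2136976} \approx 6.2237 \cdot 10^{-5}$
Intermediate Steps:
$C = - \frac{95562}{7}$ ($C = \left(- \frac{1}{7}\right) 95562 = - \frac{95562}{7} \approx -13652.0$)
$l{\left(p \right)} = 19$ ($l{\left(p \right)} = -137 + 156 = 19$)
$u = - \frac{95562}{133}$ ($u = - \frac{95562}{7 \cdot 19} = \left(- \frac{95562}{7}\right) \frac{1}{19} = - \frac{95562}{133} \approx -718.51$)
$\frac{1}{u + \left(c + Z{\left(52 \right)}\right)} = \frac{1}{- \frac{95562}{133} + \left(16734 + 52\right)} = \frac{1}{- \frac{95562}{133} + 16786} = \frac{1}{\frac{2136976}{133}} = \frac{133}{2136976}$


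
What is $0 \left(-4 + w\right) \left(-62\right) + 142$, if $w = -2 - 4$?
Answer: $142$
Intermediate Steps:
$w = -6$ ($w = -2 - 4 = -6$)
$0 \left(-4 + w\right) \left(-62\right) + 142 = 0 \left(-4 - 6\right) \left(-62\right) + 142 = 0 \left(-10\right) \left(-62\right) + 142 = 0 \left(-62\right) + 142 = 0 + 142 = 142$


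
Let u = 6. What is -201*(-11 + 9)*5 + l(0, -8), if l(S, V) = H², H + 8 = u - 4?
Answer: 2046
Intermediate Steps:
H = -6 (H = -8 + (6 - 4) = -8 + 2 = -6)
l(S, V) = 36 (l(S, V) = (-6)² = 36)
-201*(-11 + 9)*5 + l(0, -8) = -201*(-11 + 9)*5 + 36 = -(-402)*5 + 36 = -201*(-10) + 36 = 2010 + 36 = 2046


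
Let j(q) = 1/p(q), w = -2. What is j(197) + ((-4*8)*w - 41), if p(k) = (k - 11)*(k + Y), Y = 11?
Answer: 889825/38688 ≈ 23.000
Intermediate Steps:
p(k) = (-11 + k)*(11 + k) (p(k) = (k - 11)*(k + 11) = (-11 + k)*(11 + k))
j(q) = 1/(-121 + q²)
j(197) + ((-4*8)*w - 41) = 1/(-121 + 197²) + (-4*8*(-2) - 41) = 1/(-121 + 38809) + (-32*(-2) - 41) = 1/38688 + (64 - 41) = 1/38688 + 23 = 889825/38688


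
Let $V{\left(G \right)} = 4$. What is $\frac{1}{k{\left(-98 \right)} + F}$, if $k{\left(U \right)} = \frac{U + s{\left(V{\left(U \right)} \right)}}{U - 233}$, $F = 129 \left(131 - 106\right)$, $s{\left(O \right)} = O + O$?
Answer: $\frac{331}{1067565} \approx 0.00031005$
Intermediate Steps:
$s{\left(O \right)} = 2 O$
$F = 3225$ ($F = 129 \cdot 25 = 3225$)
$k{\left(U \right)} = \frac{8 + U}{-233 + U}$ ($k{\left(U \right)} = \frac{U + 2 \cdot 4}{U - 233} = \frac{U + 8}{-233 + U} = \frac{8 + U}{-233 + U}$)
$\frac{1}{k{\left(-98 \right)} + F} = \frac{1}{\frac{8 - 98}{-233 - 98} + 3225} = \frac{1}{\frac{1}{-331} \left(-90\right) + 3225} = \frac{1}{\left(- \frac{1}{331}\right) \left(-90\right) + 3225} = \frac{1}{\frac{90}{331} + 3225} = \frac{1}{\frac{1067565}{331}} = \frac{331}{1067565}$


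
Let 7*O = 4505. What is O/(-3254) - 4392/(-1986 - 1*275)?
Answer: 1833779/1051042 ≈ 1.7447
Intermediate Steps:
O = 4505/7 (O = (1/7)*4505 = 4505/7 ≈ 643.57)
O/(-3254) - 4392/(-1986 - 1*275) = (4505/7)/(-3254) - 4392/(-1986 - 1*275) = (4505/7)*(-1/3254) - 4392/(-1986 - 275) = -4505/22778 - 4392/(-2261) = -4505/22778 - 4392*(-1/2261) = -4505/22778 + 4392/2261 = 1833779/1051042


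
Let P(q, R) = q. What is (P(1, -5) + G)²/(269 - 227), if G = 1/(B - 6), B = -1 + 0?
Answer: 6/343 ≈ 0.017493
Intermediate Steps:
B = -1
G = -⅐ (G = 1/(-1 - 6) = 1/(-7) = -⅐ ≈ -0.14286)
(P(1, -5) + G)²/(269 - 227) = (1 - ⅐)²/(269 - 227) = (6/7)²/42 = (36/49)*(1/42) = 6/343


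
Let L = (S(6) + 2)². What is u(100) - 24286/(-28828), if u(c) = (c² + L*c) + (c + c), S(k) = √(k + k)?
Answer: 170097343/14414 + 800*√3 ≈ 13186.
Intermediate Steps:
S(k) = √2*√k (S(k) = √(2*k) = √2*√k)
L = (2 + 2*√3)² (L = (√2*√6 + 2)² = (2*√3 + 2)² = (2 + 2*√3)² ≈ 29.856)
u(c) = c² + 2*c + c*(16 + 8*√3) (u(c) = (c² + (16 + 8*√3)*c) + (c + c) = (c² + c*(16 + 8*√3)) + 2*c = c² + 2*c + c*(16 + 8*√3))
u(100) - 24286/(-28828) = 100*(18 + 100 + 8*√3) - 24286/(-28828) = 100*(118 + 8*√3) - 24286*(-1)/28828 = (11800 + 800*√3) - 1*(-12143/14414) = (11800 + 800*√3) + 12143/14414 = 170097343/14414 + 800*√3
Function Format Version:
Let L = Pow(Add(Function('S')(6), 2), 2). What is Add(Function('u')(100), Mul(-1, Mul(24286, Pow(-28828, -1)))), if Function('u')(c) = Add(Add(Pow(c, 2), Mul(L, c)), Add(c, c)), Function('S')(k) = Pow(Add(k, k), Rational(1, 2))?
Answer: Add(Rational(170097343, 14414), Mul(800, Pow(3, Rational(1, 2)))) ≈ 13186.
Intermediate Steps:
Function('S')(k) = Mul(Pow(2, Rational(1, 2)), Pow(k, Rational(1, 2))) (Function('S')(k) = Pow(Mul(2, k), Rational(1, 2)) = Mul(Pow(2, Rational(1, 2)), Pow(k, Rational(1, 2))))
L = Pow(Add(2, Mul(2, Pow(3, Rational(1, 2)))), 2) (L = Pow(Add(Mul(Pow(2, Rational(1, 2)), Pow(6, Rational(1, 2))), 2), 2) = Pow(Add(Mul(2, Pow(3, Rational(1, 2))), 2), 2) = Pow(Add(2, Mul(2, Pow(3, Rational(1, 2)))), 2) ≈ 29.856)
Function('u')(c) = Add(Pow(c, 2), Mul(2, c), Mul(c, Add(16, Mul(8, Pow(3, Rational(1, 2)))))) (Function('u')(c) = Add(Add(Pow(c, 2), Mul(Add(16, Mul(8, Pow(3, Rational(1, 2)))), c)), Add(c, c)) = Add(Add(Pow(c, 2), Mul(c, Add(16, Mul(8, Pow(3, Rational(1, 2)))))), Mul(2, c)) = Add(Pow(c, 2), Mul(2, c), Mul(c, Add(16, Mul(8, Pow(3, Rational(1, 2)))))))
Add(Function('u')(100), Mul(-1, Mul(24286, Pow(-28828, -1)))) = Add(Mul(100, Add(18, 100, Mul(8, Pow(3, Rational(1, 2))))), Mul(-1, Mul(24286, Pow(-28828, -1)))) = Add(Mul(100, Add(118, Mul(8, Pow(3, Rational(1, 2))))), Mul(-1, Mul(24286, Rational(-1, 28828)))) = Add(Add(11800, Mul(800, Pow(3, Rational(1, 2)))), Mul(-1, Rational(-12143, 14414))) = Add(Add(11800, Mul(800, Pow(3, Rational(1, 2)))), Rational(12143, 14414)) = Add(Rational(170097343, 14414), Mul(800, Pow(3, Rational(1, 2))))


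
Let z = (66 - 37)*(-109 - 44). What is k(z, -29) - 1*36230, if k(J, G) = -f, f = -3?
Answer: -36227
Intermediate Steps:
z = -4437 (z = 29*(-153) = -4437)
k(J, G) = 3 (k(J, G) = -1*(-3) = 3)
k(z, -29) - 1*36230 = 3 - 1*36230 = 3 - 36230 = -36227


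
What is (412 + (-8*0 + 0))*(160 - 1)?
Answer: 65508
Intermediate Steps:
(412 + (-8*0 + 0))*(160 - 1) = (412 + (0 + 0))*159 = (412 + 0)*159 = 412*159 = 65508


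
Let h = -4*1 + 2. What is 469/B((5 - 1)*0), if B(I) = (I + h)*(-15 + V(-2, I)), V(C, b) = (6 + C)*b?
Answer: 469/30 ≈ 15.633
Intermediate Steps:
V(C, b) = b*(6 + C)
h = -2 (h = -4 + 2 = -2)
B(I) = (-15 + 4*I)*(-2 + I) (B(I) = (I - 2)*(-15 + I*(6 - 2)) = (-2 + I)*(-15 + I*4) = (-2 + I)*(-15 + 4*I) = (-15 + 4*I)*(-2 + I))
469/B((5 - 1)*0) = 469/(30 - 23*(5 - 1)*0 + 4*((5 - 1)*0)**2) = 469/(30 - 92*0 + 4*(4*0)**2) = 469/(30 - 23*0 + 4*0**2) = 469/(30 + 0 + 4*0) = 469/(30 + 0 + 0) = 469/30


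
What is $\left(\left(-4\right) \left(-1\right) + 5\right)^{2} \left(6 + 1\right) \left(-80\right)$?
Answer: $-45360$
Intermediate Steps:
$\left(\left(-4\right) \left(-1\right) + 5\right)^{2} \left(6 + 1\right) \left(-80\right) = \left(4 + 5\right)^{2} \cdot 7 \left(-80\right) = 9^{2} \cdot 7 \left(-80\right) = 81 \cdot 7 \left(-80\right) = 567 \left(-80\right) = -45360$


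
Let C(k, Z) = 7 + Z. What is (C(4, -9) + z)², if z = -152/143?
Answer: 191844/20449 ≈ 9.3816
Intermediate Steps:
z = -152/143 (z = -152*1/143 = -152/143 ≈ -1.0629)
(C(4, -9) + z)² = ((7 - 9) - 152/143)² = (-2 - 152/143)² = (-438/143)² = 191844/20449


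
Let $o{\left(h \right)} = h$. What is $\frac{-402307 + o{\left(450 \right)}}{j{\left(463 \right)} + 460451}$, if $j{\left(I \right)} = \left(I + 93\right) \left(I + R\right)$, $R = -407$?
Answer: $- \frac{401857}{491587} \approx -0.81747$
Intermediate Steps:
$j{\left(I \right)} = \left(-407 + I\right) \left(93 + I\right)$ ($j{\left(I \right)} = \left(I + 93\right) \left(I - 407\right) = \left(93 + I\right) \left(-407 + I\right) = \left(-407 + I\right) \left(93 + I\right)$)
$\frac{-402307 + o{\left(450 \right)}}{j{\left(463 \right)} + 460451} = \frac{-402307 + 450}{\left(-37851 + 463^{2} - 145382\right) + 460451} = - \frac{401857}{\left(-37851 + 214369 - 145382\right) + 460451} = - \frac{401857}{31136 + 460451} = - \frac{401857}{491587}$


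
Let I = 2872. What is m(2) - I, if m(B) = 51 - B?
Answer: -2823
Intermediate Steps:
m(2) - I = (51 - 1*2) - 1*2872 = (51 - 2) - 2872 = 49 - 2872 = -2823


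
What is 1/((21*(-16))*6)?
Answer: -1/2016 ≈ -0.00049603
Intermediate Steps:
1/((21*(-16))*6) = 1/(-336*6) = 1/(-2016) = -1/2016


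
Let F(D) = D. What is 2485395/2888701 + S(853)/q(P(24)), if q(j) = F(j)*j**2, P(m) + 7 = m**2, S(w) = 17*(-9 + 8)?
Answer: 457859440160638/532156524218309 ≈ 0.86038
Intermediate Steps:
S(w) = -17 (S(w) = 17*(-1) = -17)
P(m) = -7 + m**2
q(j) = j**3 (q(j) = j*j**2 = j**3)
2485395/2888701 + S(853)/q(P(24)) = 2485395/2888701 - 17/(-7 + 24**2)**3 = 2485395*(1/2888701) - 17/(-7 + 576)**3 = 2485395/2888701 - 17/(569**3) = 2485395/2888701 - 17/184220009 = 457859440160638/532156524218309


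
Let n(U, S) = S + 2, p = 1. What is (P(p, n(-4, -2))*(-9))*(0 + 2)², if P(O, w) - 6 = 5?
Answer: -396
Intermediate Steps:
n(U, S) = 2 + S
P(O, w) = 11 (P(O, w) = 6 + 5 = 11)
(P(p, n(-4, -2))*(-9))*(0 + 2)² = (11*(-9))*(0 + 2)² = -99*2² = -99*4 = -396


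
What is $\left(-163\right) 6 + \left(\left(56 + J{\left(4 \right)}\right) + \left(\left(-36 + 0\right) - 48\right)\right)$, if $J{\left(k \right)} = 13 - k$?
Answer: $-997$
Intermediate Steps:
$\left(-163\right) 6 + \left(\left(56 + J{\left(4 \right)}\right) + \left(\left(-36 + 0\right) - 48\right)\right) = \left(-163\right) 6 + \left(\left(56 + \left(13 - 4\right)\right) + \left(\left(-36 + 0\right) - 48\right)\right) = -978 + \left(\left(56 + \left(13 - 4\right)\right) - 84\right) = -978 + \left(\left(56 + 9\right) - 84\right) = -978 + \left(65 - 84\right) = -978 - 19 = -997$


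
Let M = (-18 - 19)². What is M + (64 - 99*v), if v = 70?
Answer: -5497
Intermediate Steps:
M = 1369 (M = (-37)² = 1369)
M + (64 - 99*v) = 1369 + (64 - 99*70) = 1369 + (64 - 6930) = 1369 - 6866 = -5497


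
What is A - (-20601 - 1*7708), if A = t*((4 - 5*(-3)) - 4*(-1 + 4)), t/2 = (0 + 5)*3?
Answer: 28519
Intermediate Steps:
t = 30 (t = 2*((0 + 5)*3) = 2*(5*3) = 2*15 = 30)
A = 210 (A = 30*((4 - 5*(-3)) - 4*(-1 + 4)) = 30*((4 + 15) - 4*3) = 30*(19 - 12) = 30*7 = 210)
A - (-20601 - 1*7708) = 210 - (-20601 - 1*7708) = 210 - (-20601 - 7708) = 210 - 1*(-28309) = 210 + 28309 = 28519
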